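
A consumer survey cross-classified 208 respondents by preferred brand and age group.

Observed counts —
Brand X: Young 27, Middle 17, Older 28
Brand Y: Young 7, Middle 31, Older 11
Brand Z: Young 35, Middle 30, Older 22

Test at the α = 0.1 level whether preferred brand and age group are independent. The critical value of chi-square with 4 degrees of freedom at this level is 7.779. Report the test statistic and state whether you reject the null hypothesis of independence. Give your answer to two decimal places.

Row totals: 72, 49, 87. Column totals: 69, 78, 61. Grand total N = 208.
Expected counts (row total × column total / N):
  Brand X, Young: 72×69/208 = 23.8846
  Brand X, Middle: 72×78/208 = 27.0000
  Brand X, Older: 72×61/208 = 21.1154
  Brand Y, Young: 49×69/208 = 16.2548
  Brand Y, Middle: 49×78/208 = 18.3750
  Brand Y, Older: 49×61/208 = 14.3702
  Brand Z, Young: 87×69/208 = 28.8606
  Brand Z, Middle: 87×78/208 = 32.6250
  Brand Z, Older: 87×61/208 = 25.5144
Contributions (O − E)²/E:
  (27 − 23.8846)²/23.8846 = 0.4064
  (17 − 27.0000)²/27.0000 = 3.7037
  (28 − 21.1154)²/21.1154 = 2.2447
  (7 − 16.2548)²/16.2548 = 5.2693
  (31 − 18.3750)²/18.3750 = 8.6743
  (11 − 14.3702)²/14.3702 = 0.7904
  (35 − 28.8606)²/28.8606 = 1.3060
  (30 − 32.6250)²/32.6250 = 0.2112
  (22 − 25.5144)²/25.5144 = 0.4841
χ² = 0.4064 + 3.7037 + 2.2447 + 5.2693 + 8.6743 + 0.7904 + 1.3060 + 0.2112 + 0.4841 = 23.09
df = (3−1)(3−1) = 4. Since 23.09 > 7.779, reject the null hypothesis of independence at α = 0.1.

23.09; reject H₀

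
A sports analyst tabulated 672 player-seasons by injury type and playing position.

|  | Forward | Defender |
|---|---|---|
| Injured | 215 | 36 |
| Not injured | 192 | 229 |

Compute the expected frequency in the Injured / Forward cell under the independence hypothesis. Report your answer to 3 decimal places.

Row total (Injured) = 251; column total (Forward) = 407; grand total N = 672.
Expected count = (row total × column total) / N = 251 × 407 / 672 = 152.019.

152.019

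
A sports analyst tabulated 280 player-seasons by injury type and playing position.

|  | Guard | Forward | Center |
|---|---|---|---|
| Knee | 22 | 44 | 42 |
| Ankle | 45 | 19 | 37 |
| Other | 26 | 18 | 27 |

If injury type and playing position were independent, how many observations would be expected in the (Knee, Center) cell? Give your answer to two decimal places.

Row total (Knee) = 108; column total (Center) = 106; grand total N = 280.
Expected count = (row total × column total) / N = 108 × 106 / 280 = 40.89.

40.89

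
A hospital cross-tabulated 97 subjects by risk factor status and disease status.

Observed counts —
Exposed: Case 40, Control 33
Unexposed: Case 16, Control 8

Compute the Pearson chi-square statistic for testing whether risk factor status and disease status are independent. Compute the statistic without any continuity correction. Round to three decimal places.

1.043

Row totals: 73, 24. Column totals: 56, 41. Grand total N = 97.
Expected counts (row total × column total / N):
  Exposed, Case: 73×56/97 = 42.1443
  Exposed, Control: 73×41/97 = 30.8557
  Unexposed, Case: 24×56/97 = 13.8557
  Unexposed, Control: 24×41/97 = 10.1443
Contributions (O − E)²/E:
  (40 − 42.1443)²/42.1443 = 0.1091
  (33 − 30.8557)²/30.8557 = 0.1490
  (16 − 13.8557)²/13.8557 = 0.3319
  (8 − 10.1443)²/10.1443 = 0.4533
χ² = 0.1091 + 0.1490 + 0.3319 + 0.4533 = 1.043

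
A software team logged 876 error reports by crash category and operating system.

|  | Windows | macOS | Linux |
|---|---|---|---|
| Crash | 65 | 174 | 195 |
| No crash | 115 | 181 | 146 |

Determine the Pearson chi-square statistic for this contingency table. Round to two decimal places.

21.00

Row totals: 434, 442. Column totals: 180, 355, 341. Grand total N = 876.
Expected counts (row total × column total / N):
  Crash, Windows: 434×180/876 = 89.178
  Crash, macOS: 434×355/876 = 175.879
  Crash, Linux: 434×341/876 = 168.943
  No crash, Windows: 442×180/876 = 90.822
  No crash, macOS: 442×355/876 = 179.121
  No crash, Linux: 442×341/876 = 172.057
Contributions (O − E)²/E:
  (65 − 89.178)²/89.178 = 6.5552
  (174 − 175.879)²/175.879 = 0.0201
  (195 − 168.943)²/168.943 = 4.0189
  (115 − 90.822)²/90.822 = 6.4365
  (181 − 179.121)²/179.121 = 0.0197
  (146 − 172.057)²/172.057 = 3.9462
χ² = 6.5552 + 0.0201 + 4.0189 + 6.4365 + 0.0197 + 3.9462 = 21.00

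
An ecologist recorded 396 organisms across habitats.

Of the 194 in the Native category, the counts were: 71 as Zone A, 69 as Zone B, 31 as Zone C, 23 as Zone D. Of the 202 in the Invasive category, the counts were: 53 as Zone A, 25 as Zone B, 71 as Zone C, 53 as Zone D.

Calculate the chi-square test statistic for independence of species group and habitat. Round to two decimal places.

Row totals: 194, 202. Column totals: 124, 94, 102, 76. Grand total N = 396.
Expected counts (row total × column total / N):
  Native, Zone A: 194×124/396 = 60.747
  Native, Zone B: 194×94/396 = 46.051
  Native, Zone C: 194×102/396 = 49.970
  Native, Zone D: 194×76/396 = 37.232
  Invasive, Zone A: 202×124/396 = 63.253
  Invasive, Zone B: 202×94/396 = 47.949
  Invasive, Zone C: 202×102/396 = 52.030
  Invasive, Zone D: 202×76/396 = 38.768
Contributions (O − E)²/E:
  (71 − 60.747)²/60.747 = 1.7305
  (69 − 46.051)²/46.051 = 11.4364
  (31 − 49.970)²/49.970 = 7.2015
  (23 − 37.232)²/37.232 = 5.4402
  (53 − 63.253)²/63.253 = 1.6620
  (25 − 47.949)²/47.949 = 10.9837
  (71 − 52.030)²/52.030 = 6.9164
  (53 − 38.768)²/38.768 = 5.2247
χ² = 1.7305 + 11.4364 + 7.2015 + 5.4402 + 1.6620 + 10.9837 + 6.9164 + 5.2247 = 50.60

50.60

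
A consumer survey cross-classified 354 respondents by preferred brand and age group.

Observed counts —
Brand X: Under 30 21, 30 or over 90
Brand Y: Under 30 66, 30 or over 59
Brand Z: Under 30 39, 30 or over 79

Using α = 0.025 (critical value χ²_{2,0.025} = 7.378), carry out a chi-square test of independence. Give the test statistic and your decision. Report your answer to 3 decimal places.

Row totals: 111, 125, 118. Column totals: 126, 228. Grand total N = 354.
Expected counts (row total × column total / N):
  Brand X, Under 30: 111×126/354 = 39.5085
  Brand X, 30 or over: 111×228/354 = 71.4915
  Brand Y, Under 30: 125×126/354 = 44.4915
  Brand Y, 30 or over: 125×228/354 = 80.5085
  Brand Z, Under 30: 118×126/354 = 42.0000
  Brand Z, 30 or over: 118×228/354 = 76.0000
Contributions (O − E)²/E:
  (21 − 39.5085)²/39.5085 = 8.6707
  (90 − 71.4915)²/71.4915 = 4.7917
  (66 − 44.4915)²/44.4915 = 10.3978
  (59 − 80.5085)²/80.5085 = 5.7462
  (39 − 42.0000)²/42.0000 = 0.2143
  (79 − 76.0000)²/76.0000 = 0.1184
χ² = 8.6707 + 4.7917 + 10.3978 + 5.7462 + 0.2143 + 0.1184 = 29.939
df = (3−1)(2−1) = 2. Since 29.939 > 7.378, reject the null hypothesis of independence at α = 0.025.

29.939; reject H₀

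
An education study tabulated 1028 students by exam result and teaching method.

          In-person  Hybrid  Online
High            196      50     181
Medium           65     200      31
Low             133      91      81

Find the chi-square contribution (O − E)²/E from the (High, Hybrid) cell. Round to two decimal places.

Row total (High) = 427; column total (Hybrid) = 341; N = 1028.
Expected count E = 427 × 341 / 1028 = 141.641.
Contribution = (O − E)²/E = (50 − 141.641)² / 141.641 = 59.29.

59.29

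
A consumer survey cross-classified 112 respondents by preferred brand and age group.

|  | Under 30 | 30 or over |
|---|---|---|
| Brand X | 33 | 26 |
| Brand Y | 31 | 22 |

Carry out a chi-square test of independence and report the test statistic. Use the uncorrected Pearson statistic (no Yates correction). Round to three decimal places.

Row totals: 59, 53. Column totals: 64, 48. Grand total N = 112.
Expected counts (row total × column total / N):
  Brand X, Under 30: 59×64/112 = 33.7143
  Brand X, 30 or over: 59×48/112 = 25.2857
  Brand Y, Under 30: 53×64/112 = 30.2857
  Brand Y, 30 or over: 53×48/112 = 22.7143
Contributions (O − E)²/E:
  (33 − 33.7143)²/33.7143 = 0.0151
  (26 − 25.2857)²/25.2857 = 0.0202
  (31 − 30.2857)²/30.2857 = 0.0168
  (22 − 22.7143)²/22.7143 = 0.0225
χ² = 0.0151 + 0.0202 + 0.0168 + 0.0225 = 0.075

0.075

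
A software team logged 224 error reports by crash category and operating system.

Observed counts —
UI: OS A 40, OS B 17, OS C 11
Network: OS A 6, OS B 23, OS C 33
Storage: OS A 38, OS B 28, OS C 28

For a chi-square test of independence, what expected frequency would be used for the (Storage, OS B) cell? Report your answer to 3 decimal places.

28.536

Row total (Storage) = 94; column total (OS B) = 68; grand total N = 224.
Expected count = (row total × column total) / N = 94 × 68 / 224 = 28.536.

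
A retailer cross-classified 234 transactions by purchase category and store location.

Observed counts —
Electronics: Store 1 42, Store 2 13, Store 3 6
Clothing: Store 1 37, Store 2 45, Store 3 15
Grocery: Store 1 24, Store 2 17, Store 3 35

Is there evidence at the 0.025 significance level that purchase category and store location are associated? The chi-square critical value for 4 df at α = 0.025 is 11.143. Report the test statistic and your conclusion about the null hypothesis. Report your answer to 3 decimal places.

Row totals: 61, 97, 76. Column totals: 103, 75, 56. Grand total N = 234.
Expected counts (row total × column total / N):
  Electronics, Store 1: 61×103/234 = 26.8504
  Electronics, Store 2: 61×75/234 = 19.5513
  Electronics, Store 3: 61×56/234 = 14.5983
  Clothing, Store 1: 97×103/234 = 42.6966
  Clothing, Store 2: 97×75/234 = 31.0897
  Clothing, Store 3: 97×56/234 = 23.2137
  Grocery, Store 1: 76×103/234 = 33.4530
  Grocery, Store 2: 76×75/234 = 24.3590
  Grocery, Store 3: 76×56/234 = 18.1880
Contributions (O − E)²/E:
  (42 − 26.8504)²/26.8504 = 8.5477
  (13 − 19.5513)²/19.5513 = 2.1952
  (6 − 14.5983)²/14.5983 = 5.0643
  (37 − 42.6966)²/42.6966 = 0.7600
  (45 − 31.0897)²/31.0897 = 6.2238
  (15 − 23.2137)²/23.2137 = 2.9063
  (24 − 33.4530)²/33.4530 = 2.6712
  (17 − 24.3590)²/24.3590 = 2.2232
  (35 − 18.1880)²/18.1880 = 15.5401
χ² = 8.5477 + 2.1952 + 5.0643 + 0.7600 + 6.2238 + 2.9063 + 2.6712 + 2.2232 + 15.5401 = 46.132
df = (3−1)(3−1) = 4. Since 46.132 > 11.143, reject the null hypothesis of independence at α = 0.025.

46.132; reject H₀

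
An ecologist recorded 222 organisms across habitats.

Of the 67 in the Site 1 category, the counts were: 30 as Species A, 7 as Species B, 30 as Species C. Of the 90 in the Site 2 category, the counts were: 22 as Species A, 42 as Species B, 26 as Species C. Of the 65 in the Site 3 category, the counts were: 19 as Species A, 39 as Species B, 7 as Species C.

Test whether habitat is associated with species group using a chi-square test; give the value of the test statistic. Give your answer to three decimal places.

Row totals: 67, 90, 65. Column totals: 71, 88, 63. Grand total N = 222.
Expected counts (row total × column total / N):
  Site 1, Species A: 67×71/222 = 21.4279
  Site 1, Species B: 67×88/222 = 26.5586
  Site 1, Species C: 67×63/222 = 19.0135
  Site 2, Species A: 90×71/222 = 28.7838
  Site 2, Species B: 90×88/222 = 35.6757
  Site 2, Species C: 90×63/222 = 25.5405
  Site 3, Species A: 65×71/222 = 20.7883
  Site 3, Species B: 65×88/222 = 25.7658
  Site 3, Species C: 65×63/222 = 18.4459
Contributions (O − E)²/E:
  (30 − 21.4279)²/21.4279 = 3.4292
  (7 − 26.5586)²/26.5586 = 14.4036
  (30 − 19.0135)²/19.0135 = 6.3483
  (22 − 28.7838)²/28.7838 = 1.5988
  (42 − 35.6757)²/35.6757 = 1.1211
  (26 − 25.5405)²/25.5405 = 0.0083
  (19 − 20.7883)²/20.7883 = 0.1538
  (39 − 25.7658)²/25.7658 = 6.7975
  (7 − 18.4459)²/18.4459 = 7.1023
χ² = 3.4292 + 14.4036 + 6.3483 + 1.5988 + 1.1211 + 0.0083 + 0.1538 + 6.7975 + 7.1023 = 40.963

40.963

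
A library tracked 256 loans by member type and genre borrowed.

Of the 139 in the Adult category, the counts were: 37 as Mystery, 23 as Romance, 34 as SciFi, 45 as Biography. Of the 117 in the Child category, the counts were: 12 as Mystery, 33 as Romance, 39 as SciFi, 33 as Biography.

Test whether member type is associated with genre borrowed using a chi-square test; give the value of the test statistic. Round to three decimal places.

Row totals: 139, 117. Column totals: 49, 56, 73, 78. Grand total N = 256.
Expected counts (row total × column total / N):
  Adult, Mystery: 139×49/256 = 26.6055
  Adult, Romance: 139×56/256 = 30.4062
  Adult, SciFi: 139×73/256 = 39.6367
  Adult, Biography: 139×78/256 = 42.3516
  Child, Mystery: 117×49/256 = 22.3945
  Child, Romance: 117×56/256 = 25.5938
  Child, SciFi: 117×73/256 = 33.3633
  Child, Biography: 117×78/256 = 35.6484
Contributions (O − E)²/E:
  (37 − 26.6055)²/26.6055 = 4.0610
  (23 − 30.4062)²/30.4062 = 1.8040
  (34 − 39.6367)²/39.6367 = 0.8016
  (45 − 42.3516)²/42.3516 = 0.1656
  (12 − 22.3945)²/22.3945 = 4.8247
  (33 − 25.5938)²/25.5938 = 2.1432
  (39 − 33.3633)²/33.3633 = 0.9523
  (33 − 35.6484)²/35.6484 = 0.1968
χ² = 4.0610 + 1.8040 + 0.8016 + 0.1656 + 4.8247 + 2.1432 + 0.9523 + 0.1968 = 14.949

14.949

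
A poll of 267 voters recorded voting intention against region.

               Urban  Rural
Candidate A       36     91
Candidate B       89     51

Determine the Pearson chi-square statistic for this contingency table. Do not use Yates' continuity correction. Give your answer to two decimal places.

Row totals: 127, 140. Column totals: 125, 142. Grand total N = 267.
Expected counts (row total × column total / N):
  Candidate A, Urban: 127×125/267 = 59.457
  Candidate A, Rural: 127×142/267 = 67.543
  Candidate B, Urban: 140×125/267 = 65.543
  Candidate B, Rural: 140×142/267 = 74.457
Contributions (O − E)²/E:
  (36 − 59.457)²/59.457 = 9.2543
  (91 − 67.543)²/67.543 = 8.1464
  (89 − 65.543)²/65.543 = 8.3950
  (51 − 74.457)²/74.457 = 7.3899
χ² = 9.2543 + 8.1464 + 8.3950 + 7.3899 = 33.19

33.19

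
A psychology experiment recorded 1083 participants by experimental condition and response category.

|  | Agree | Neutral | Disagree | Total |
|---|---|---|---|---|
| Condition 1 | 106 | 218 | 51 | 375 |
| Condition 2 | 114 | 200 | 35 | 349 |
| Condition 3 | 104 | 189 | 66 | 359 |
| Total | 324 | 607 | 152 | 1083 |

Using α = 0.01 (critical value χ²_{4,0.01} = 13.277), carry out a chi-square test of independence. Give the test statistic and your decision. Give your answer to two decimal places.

Grand total N = 1083.
Expected counts (row total × column total / N):
  Condition 1, Agree: 375×324/1083 = 112.188
  Condition 1, Neutral: 375×607/1083 = 210.180
  Condition 1, Disagree: 375×152/1083 = 52.632
  Condition 2, Agree: 349×324/1083 = 104.410
  Condition 2, Neutral: 349×607/1083 = 195.608
  Condition 2, Disagree: 349×152/1083 = 48.982
  Condition 3, Agree: 359×324/1083 = 107.402
  Condition 3, Neutral: 359×607/1083 = 201.212
  Condition 3, Disagree: 359×152/1083 = 50.386
Contributions (O − E)²/E:
  (106 − 112.188)²/112.188 = 0.3413
  (218 − 210.180)²/210.180 = 0.2910
  (51 − 52.632)²/52.632 = 0.0506
  (114 − 104.410)²/104.410 = 0.8808
  (200 − 195.608)²/195.608 = 0.0986
  (35 − 48.982)²/48.982 = 3.9912
  (104 − 107.402)²/107.402 = 0.1078
  (189 − 201.212)²/201.212 = 0.7412
  (66 − 50.386)²/50.386 = 4.8386
χ² = 0.3413 + 0.2910 + 0.0506 + 0.8808 + 0.0986 + 3.9912 + 0.1078 + 0.7412 + 4.8386 = 11.34
df = (3−1)(3−1) = 4. Since 11.34 < 13.277, fail to reject the null hypothesis of independence at α = 0.01.

11.34; fail to reject H₀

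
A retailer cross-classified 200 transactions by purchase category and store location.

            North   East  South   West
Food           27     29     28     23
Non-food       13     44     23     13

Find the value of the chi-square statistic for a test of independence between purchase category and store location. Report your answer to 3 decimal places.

Row totals: 107, 93. Column totals: 40, 73, 51, 36. Grand total N = 200.
Expected counts (row total × column total / N):
  Food, North: 107×40/200 = 21.4000
  Food, East: 107×73/200 = 39.0550
  Food, South: 107×51/200 = 27.2850
  Food, West: 107×36/200 = 19.2600
  Non-food, North: 93×40/200 = 18.6000
  Non-food, East: 93×73/200 = 33.9450
  Non-food, South: 93×51/200 = 23.7150
  Non-food, West: 93×36/200 = 16.7400
Contributions (O − E)²/E:
  (27 − 21.4000)²/21.4000 = 1.4654
  (29 − 39.0550)²/39.0550 = 2.5887
  (28 − 27.2850)²/27.2850 = 0.0187
  (23 − 19.2600)²/19.2600 = 0.7263
  (13 − 18.6000)²/18.6000 = 1.6860
  (44 − 33.9450)²/33.9450 = 2.9784
  (23 − 23.7150)²/23.7150 = 0.0216
  (13 − 16.7400)²/16.7400 = 0.8356
χ² = 1.4654 + 2.5887 + 0.0187 + 0.7263 + 1.6860 + 2.9784 + 0.0216 + 0.8356 = 10.321

10.321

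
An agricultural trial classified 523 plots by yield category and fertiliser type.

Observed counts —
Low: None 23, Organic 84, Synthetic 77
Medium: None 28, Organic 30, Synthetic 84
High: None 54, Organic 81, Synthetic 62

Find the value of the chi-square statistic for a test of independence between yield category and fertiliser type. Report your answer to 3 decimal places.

Row totals: 184, 142, 197. Column totals: 105, 195, 223. Grand total N = 523.
Expected counts (row total × column total / N):
  Low, None: 184×105/523 = 36.94073
  Low, Organic: 184×195/523 = 68.60421
  Low, Synthetic: 184×223/523 = 78.45507
  Medium, None: 142×105/523 = 28.50860
  Medium, Organic: 142×195/523 = 52.94455
  Medium, Synthetic: 142×223/523 = 60.54685
  High, None: 197×105/523 = 39.55067
  High, Organic: 197×195/523 = 73.45124
  High, Synthetic: 197×223/523 = 83.99809
Contributions (O − E)²/E:
  (23 − 36.94073)²/36.94073 = 5.2610
  (84 − 68.60421)²/68.60421 = 3.4550
  (77 − 78.45507)²/78.45507 = 0.0270
  (28 − 28.50860)²/28.50860 = 0.0091
  (30 − 52.94455)²/52.94455 = 9.9435
  (84 − 60.54685)²/60.54685 = 9.0847
  (54 − 39.55067)²/39.55067 = 5.2789
  (81 − 73.45124)²/73.45124 = 0.7758
  (62 − 83.99809)²/83.99809 = 5.7610
χ² = 5.2610 + 3.4550 + 0.0270 + 0.0091 + 9.9435 + 9.0847 + 5.2789 + 0.7758 + 5.7610 = 39.596

39.596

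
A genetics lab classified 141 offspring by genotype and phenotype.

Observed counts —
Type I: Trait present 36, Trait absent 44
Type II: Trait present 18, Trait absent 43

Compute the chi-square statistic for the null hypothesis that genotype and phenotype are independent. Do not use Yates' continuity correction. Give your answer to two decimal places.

Row totals: 80, 61. Column totals: 54, 87. Grand total N = 141.
Expected counts (row total × column total / N):
  Type I, Trait present: 80×54/141 = 30.638
  Type I, Trait absent: 80×87/141 = 49.362
  Type II, Trait present: 61×54/141 = 23.362
  Type II, Trait absent: 61×87/141 = 37.638
Contributions (O − E)²/E:
  (36 − 30.638)²/30.638 = 0.9384
  (44 − 49.362)²/49.362 = 0.5825
  (18 − 23.362)²/23.362 = 1.2307
  (43 − 37.638)²/37.638 = 0.7639
χ² = 0.9384 + 0.5825 + 1.2307 + 0.7639 = 3.52

3.52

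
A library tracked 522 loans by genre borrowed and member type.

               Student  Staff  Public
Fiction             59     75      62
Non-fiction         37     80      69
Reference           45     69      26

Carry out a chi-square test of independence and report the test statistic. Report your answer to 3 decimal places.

Row totals: 196, 186, 140. Column totals: 141, 224, 157. Grand total N = 522.
Expected counts (row total × column total / N):
  Fiction, Student: 196×141/522 = 52.9425
  Fiction, Staff: 196×224/522 = 84.1073
  Fiction, Public: 196×157/522 = 58.9502
  Non-fiction, Student: 186×141/522 = 50.2414
  Non-fiction, Staff: 186×224/522 = 79.8161
  Non-fiction, Public: 186×157/522 = 55.9425
  Reference, Student: 140×141/522 = 37.8161
  Reference, Staff: 140×224/522 = 60.0766
  Reference, Public: 140×157/522 = 42.1073
Contributions (O − E)²/E:
  (59 − 52.9425)²/52.9425 = 0.6931
  (75 − 84.1073)²/84.1073 = 0.9862
  (62 − 58.9502)²/58.9502 = 0.1578
  (37 − 50.2414)²/50.2414 = 3.4898
  (80 − 79.8161)²/79.8161 = 0.0004
  (69 − 55.9425)²/55.9425 = 3.0477
  (45 − 37.8161)²/37.8161 = 1.3647
  (69 − 60.0766)²/60.0766 = 1.3254
  (26 − 42.1073)²/42.1073 = 6.1615
χ² = 0.6931 + 0.9862 + 0.1578 + 3.4898 + 0.0004 + 3.0477 + 1.3647 + 1.3254 + 6.1615 = 17.227

17.227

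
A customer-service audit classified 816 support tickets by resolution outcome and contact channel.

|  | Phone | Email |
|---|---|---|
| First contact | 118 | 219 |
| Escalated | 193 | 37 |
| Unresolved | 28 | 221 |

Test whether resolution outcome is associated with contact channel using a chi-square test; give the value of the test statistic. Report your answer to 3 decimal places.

Row totals: 337, 230, 249. Column totals: 339, 477. Grand total N = 816.
Expected counts (row total × column total / N):
  First contact, Phone: 337×339/816 = 140.0037
  First contact, Email: 337×477/816 = 196.9963
  Escalated, Phone: 230×339/816 = 95.5515
  Escalated, Email: 230×477/816 = 134.4485
  Unresolved, Phone: 249×339/816 = 103.4449
  Unresolved, Email: 249×477/816 = 145.5551
Contributions (O − E)²/E:
  (118 − 140.0037)²/140.0037 = 3.4582
  (219 − 196.9963)²/196.9963 = 2.4577
  (193 − 95.5515)²/95.5515 = 99.3832
  (37 − 134.4485)²/134.4485 = 70.6308
  (28 − 103.4449)²/103.4449 = 55.0238
  (221 − 145.5551)²/145.5551 = 39.1050
χ² = 3.4582 + 2.4577 + 99.3832 + 70.6308 + 55.0238 + 39.1050 = 270.059

270.059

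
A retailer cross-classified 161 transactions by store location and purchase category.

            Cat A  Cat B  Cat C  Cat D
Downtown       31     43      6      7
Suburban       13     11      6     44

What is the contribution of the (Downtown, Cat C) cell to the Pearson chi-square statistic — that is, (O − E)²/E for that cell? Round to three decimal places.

Row total (Downtown) = 87; column total (Cat C) = 12; N = 161.
Expected count E = 87 × 12 / 161 = 6.4845.
Contribution = (O − E)²/E = (6 − 6.4845)² / 6.4845 = 0.036.

0.036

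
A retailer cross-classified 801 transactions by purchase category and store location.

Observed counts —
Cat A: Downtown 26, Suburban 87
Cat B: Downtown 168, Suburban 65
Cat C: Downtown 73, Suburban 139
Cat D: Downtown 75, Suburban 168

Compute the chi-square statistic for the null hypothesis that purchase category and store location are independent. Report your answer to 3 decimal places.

Row totals: 113, 233, 212, 243. Column totals: 342, 459. Grand total N = 801.
Expected counts (row total × column total / N):
  Cat A, Downtown: 113×342/801 = 48.24719
  Cat A, Suburban: 113×459/801 = 64.75281
  Cat B, Downtown: 233×342/801 = 99.48315
  Cat B, Suburban: 233×459/801 = 133.51685
  Cat C, Downtown: 212×342/801 = 90.51685
  Cat C, Suburban: 212×459/801 = 121.48315
  Cat D, Downtown: 243×342/801 = 103.75281
  Cat D, Suburban: 243×459/801 = 139.24719
Contributions (O − E)²/E:
  (26 − 48.24719)²/48.24719 = 10.2584
  (87 − 64.75281)²/64.75281 = 7.6435
  (168 − 99.48315)²/99.48315 = 47.1895
  (65 − 133.51685)²/133.51685 = 35.1608
  (73 − 90.51685)²/90.51685 = 3.3899
  (139 − 121.48315)²/121.48315 = 2.5258
  (75 − 103.75281)²/103.75281 = 7.9682
  (168 − 139.24719)²/139.24719 = 5.9371
χ² = 10.2584 + 7.6435 + 47.1895 + 35.1608 + 3.3899 + 2.5258 + 7.9682 + 5.9371 = 120.073

120.073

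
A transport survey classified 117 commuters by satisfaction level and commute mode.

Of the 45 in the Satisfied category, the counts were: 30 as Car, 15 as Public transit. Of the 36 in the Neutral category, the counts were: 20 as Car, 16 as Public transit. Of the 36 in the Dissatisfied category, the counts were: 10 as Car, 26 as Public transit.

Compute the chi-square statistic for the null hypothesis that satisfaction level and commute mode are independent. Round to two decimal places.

Row totals: 45, 36, 36. Column totals: 60, 57. Grand total N = 117.
Expected counts (row total × column total / N):
  Satisfied, Car: 45×60/117 = 23.077
  Satisfied, Public transit: 45×57/117 = 21.923
  Neutral, Car: 36×60/117 = 18.462
  Neutral, Public transit: 36×57/117 = 17.538
  Dissatisfied, Car: 36×60/117 = 18.462
  Dissatisfied, Public transit: 36×57/117 = 17.538
Contributions (O − E)²/E:
  (30 − 23.077)²/23.077 = 2.0769
  (15 − 21.923)²/21.923 = 2.1862
  (20 − 18.462)²/18.462 = 0.1281
  (16 − 17.538)²/17.538 = 0.1349
  (10 − 18.462)²/18.462 = 3.8785
  (26 − 17.538)²/17.538 = 4.0829
χ² = 2.0769 + 2.1862 + 0.1281 + 0.1349 + 3.8785 + 4.0829 = 12.49

12.49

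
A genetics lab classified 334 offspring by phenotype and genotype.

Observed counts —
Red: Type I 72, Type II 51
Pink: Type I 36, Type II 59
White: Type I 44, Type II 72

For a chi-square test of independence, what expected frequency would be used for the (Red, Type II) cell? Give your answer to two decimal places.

67.02

Row total (Red) = 123; column total (Type II) = 182; grand total N = 334.
Expected count = (row total × column total) / N = 123 × 182 / 334 = 67.02.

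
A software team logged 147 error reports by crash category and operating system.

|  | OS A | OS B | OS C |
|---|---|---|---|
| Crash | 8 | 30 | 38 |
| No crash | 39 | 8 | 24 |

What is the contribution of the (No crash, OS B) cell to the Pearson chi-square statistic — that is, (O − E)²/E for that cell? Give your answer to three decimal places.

5.841

Row total (No crash) = 71; column total (OS B) = 38; N = 147.
Expected count E = 71 × 38 / 147 = 18.35374.
Contribution = (O − E)²/E = (8 − 18.35374)² / 18.35374 = 5.841.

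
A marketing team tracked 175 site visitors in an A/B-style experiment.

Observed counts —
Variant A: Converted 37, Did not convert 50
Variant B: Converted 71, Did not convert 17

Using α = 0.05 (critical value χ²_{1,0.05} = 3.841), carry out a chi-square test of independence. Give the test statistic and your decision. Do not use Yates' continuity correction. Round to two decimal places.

Row totals: 87, 88. Column totals: 108, 67. Grand total N = 175.
Expected counts (row total × column total / N):
  Variant A, Converted: 87×108/175 = 53.691
  Variant A, Did not convert: 87×67/175 = 33.309
  Variant B, Converted: 88×108/175 = 54.309
  Variant B, Did not convert: 88×67/175 = 33.691
Contributions (O − E)²/E:
  (37 − 53.691)²/53.691 = 5.1888
  (50 − 33.309)²/33.309 = 8.3638
  (71 − 54.309)²/54.309 = 5.1297
  (17 − 33.691)²/33.691 = 8.2690
χ² = 5.1888 + 8.3638 + 5.1297 + 8.2690 = 26.95
df = (2−1)(2−1) = 1. Since 26.95 > 3.841, reject the null hypothesis of independence at α = 0.05.

26.95; reject H₀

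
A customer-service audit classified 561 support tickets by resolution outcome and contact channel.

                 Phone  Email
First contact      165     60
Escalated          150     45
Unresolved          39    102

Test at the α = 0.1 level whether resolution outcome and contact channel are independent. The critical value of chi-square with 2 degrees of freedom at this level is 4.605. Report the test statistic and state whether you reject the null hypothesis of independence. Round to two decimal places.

102.18; reject H₀

Row totals: 225, 195, 141. Column totals: 354, 207. Grand total N = 561.
Expected counts (row total × column total / N):
  First contact, Phone: 225×354/561 = 141.979
  First contact, Email: 225×207/561 = 83.021
  Escalated, Phone: 195×354/561 = 123.048
  Escalated, Email: 195×207/561 = 71.952
  Unresolved, Phone: 141×354/561 = 88.973
  Unresolved, Email: 141×207/561 = 52.027
Contributions (O − E)²/E:
  (165 − 141.979)²/141.979 = 3.7327
  (60 − 83.021)²/83.021 = 6.3835
  (150 − 123.048)²/123.048 = 5.9035
  (45 − 71.952)²/71.952 = 10.0958
  (39 − 88.973)²/88.973 = 28.0681
  (102 − 52.027)²/52.027 = 48.0001
χ² = 3.7327 + 6.3835 + 5.9035 + 10.0958 + 28.0681 + 48.0001 = 102.18
df = (3−1)(2−1) = 2. Since 102.18 > 4.605, reject the null hypothesis of independence at α = 0.1.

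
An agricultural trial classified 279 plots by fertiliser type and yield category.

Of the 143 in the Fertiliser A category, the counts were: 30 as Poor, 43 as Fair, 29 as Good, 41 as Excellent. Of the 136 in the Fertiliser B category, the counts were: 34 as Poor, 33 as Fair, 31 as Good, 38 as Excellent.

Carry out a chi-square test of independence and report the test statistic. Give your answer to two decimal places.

Row totals: 143, 136. Column totals: 64, 76, 60, 79. Grand total N = 279.
Expected counts (row total × column total / N):
  Fertiliser A, Poor: 143×64/279 = 32.803
  Fertiliser A, Fair: 143×76/279 = 38.953
  Fertiliser A, Good: 143×60/279 = 30.753
  Fertiliser A, Excellent: 143×79/279 = 40.491
  Fertiliser B, Poor: 136×64/279 = 31.197
  Fertiliser B, Fair: 136×76/279 = 37.047
  Fertiliser B, Good: 136×60/279 = 29.247
  Fertiliser B, Excellent: 136×79/279 = 38.509
Contributions (O − E)²/E:
  (30 − 32.803)²/32.803 = 0.2395
  (43 − 38.953)²/38.953 = 0.4205
  (29 − 30.753)²/30.753 = 0.0999
  (41 − 40.491)²/40.491 = 0.0064
  (34 − 31.197)²/31.197 = 0.2518
  (33 − 37.047)²/37.047 = 0.4421
  (31 − 29.247)²/29.247 = 0.1051
  (38 − 38.509)²/38.509 = 0.0067
χ² = 0.2395 + 0.4205 + 0.0999 + 0.0064 + 0.2518 + 0.4421 + 0.1051 + 0.0067 = 1.57

1.57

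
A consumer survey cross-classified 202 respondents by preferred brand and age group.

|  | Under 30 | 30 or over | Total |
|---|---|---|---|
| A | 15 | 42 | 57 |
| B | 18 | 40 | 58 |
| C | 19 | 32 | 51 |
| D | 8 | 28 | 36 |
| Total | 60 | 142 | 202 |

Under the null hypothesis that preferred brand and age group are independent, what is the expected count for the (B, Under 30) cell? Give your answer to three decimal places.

Row total (B) = 58; column total (Under 30) = 60; grand total N = 202.
Expected count = (row total × column total) / N = 58 × 60 / 202 = 17.228.

17.228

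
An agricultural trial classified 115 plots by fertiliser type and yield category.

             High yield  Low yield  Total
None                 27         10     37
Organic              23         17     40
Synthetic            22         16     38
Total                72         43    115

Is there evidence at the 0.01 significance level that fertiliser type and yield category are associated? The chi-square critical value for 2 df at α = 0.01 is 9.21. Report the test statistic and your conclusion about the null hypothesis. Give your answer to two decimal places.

Grand total N = 115.
Expected counts (row total × column total / N):
  None, High yield: 37×72/115 = 23.165
  None, Low yield: 37×43/115 = 13.835
  Organic, High yield: 40×72/115 = 25.043
  Organic, Low yield: 40×43/115 = 14.957
  Synthetic, High yield: 38×72/115 = 23.791
  Synthetic, Low yield: 38×43/115 = 14.209
Contributions (O − E)²/E:
  (27 − 23.165)²/23.165 = 0.6349
  (10 − 13.835)²/13.835 = 1.0630
  (23 − 25.043)²/25.043 = 0.1667
  (17 − 14.957)²/14.957 = 0.2791
  (22 − 23.791)²/23.791 = 0.1348
  (16 − 14.209)²/14.209 = 0.2257
χ² = 0.6349 + 1.0630 + 0.1667 + 0.2791 + 0.1348 + 0.2257 = 2.50
df = (3−1)(2−1) = 2. Since 2.50 < 9.21, fail to reject the null hypothesis of independence at α = 0.01.

2.50; fail to reject H₀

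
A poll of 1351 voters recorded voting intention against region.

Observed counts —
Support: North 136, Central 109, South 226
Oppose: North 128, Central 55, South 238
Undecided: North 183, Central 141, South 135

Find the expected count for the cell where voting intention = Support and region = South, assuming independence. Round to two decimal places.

Row total (Support) = 471; column total (South) = 599; grand total N = 1351.
Expected count = (row total × column total) / N = 471 × 599 / 1351 = 208.83.

208.83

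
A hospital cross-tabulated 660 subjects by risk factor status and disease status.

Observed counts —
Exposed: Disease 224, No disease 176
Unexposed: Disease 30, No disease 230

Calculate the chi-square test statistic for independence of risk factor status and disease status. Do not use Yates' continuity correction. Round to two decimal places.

131.58

Row totals: 400, 260. Column totals: 254, 406. Grand total N = 660.
Expected counts (row total × column total / N):
  Exposed, Disease: 400×254/660 = 153.939
  Exposed, No disease: 400×406/660 = 246.061
  Unexposed, Disease: 260×254/660 = 100.061
  Unexposed, No disease: 260×406/660 = 159.939
Contributions (O − E)²/E:
  (224 − 153.939)²/153.939 = 31.8863
  (176 − 246.061)²/246.061 = 19.9485
  (30 − 100.061)²/100.061 = 49.0555
  (230 − 159.939)²/159.939 = 30.6901
χ² = 31.8863 + 19.9485 + 49.0555 + 30.6901 = 131.58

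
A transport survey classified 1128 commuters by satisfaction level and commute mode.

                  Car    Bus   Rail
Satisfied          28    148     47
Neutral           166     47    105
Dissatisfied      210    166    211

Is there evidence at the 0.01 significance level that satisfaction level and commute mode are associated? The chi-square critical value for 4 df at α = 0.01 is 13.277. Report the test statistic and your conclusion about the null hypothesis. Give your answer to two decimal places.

183.03; reject H₀

Row totals: 223, 318, 587. Column totals: 404, 361, 363. Grand total N = 1128.
Expected counts (row total × column total / N):
  Satisfied, Car: 223×404/1128 = 79.8688
  Satisfied, Bus: 223×361/1128 = 71.3679
  Satisfied, Rail: 223×363/1128 = 71.7633
  Neutral, Car: 318×404/1128 = 113.8936
  Neutral, Bus: 318×361/1128 = 101.7713
  Neutral, Rail: 318×363/1128 = 102.3351
  Dissatisfied, Car: 587×404/1128 = 210.2376
  Dissatisfied, Bus: 587×361/1128 = 187.8608
  Dissatisfied, Rail: 587×363/1128 = 188.9016
Contributions (O − E)²/E:
  (28 − 79.8688)²/79.8688 = 33.6849
  (148 − 71.3679)²/71.3679 = 82.2846
  (47 − 71.7633)²/71.7633 = 8.5451
  (166 − 113.8936)²/113.8936 = 23.8387
  (47 − 101.7713)²/101.7713 = 29.4768
  (105 − 102.3351)²/102.3351 = 0.0694
  (210 − 210.2376)²/210.2376 = 0.0003
  (166 − 187.8608)²/187.8608 = 2.5439
  (211 − 188.9016)²/188.9016 = 2.5852
χ² = 33.6849 + 82.2846 + 8.5451 + 23.8387 + 29.4768 + 0.0694 + 0.0003 + 2.5439 + 2.5852 = 183.03
df = (3−1)(3−1) = 4. Since 183.03 > 13.277, reject the null hypothesis of independence at α = 0.01.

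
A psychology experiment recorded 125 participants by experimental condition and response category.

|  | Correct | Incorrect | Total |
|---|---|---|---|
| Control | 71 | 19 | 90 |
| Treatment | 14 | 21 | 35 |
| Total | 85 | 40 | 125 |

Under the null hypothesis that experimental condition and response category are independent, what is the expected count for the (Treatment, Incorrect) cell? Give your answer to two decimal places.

11.20

Row total (Treatment) = 35; column total (Incorrect) = 40; grand total N = 125.
Expected count = (row total × column total) / N = 35 × 40 / 125 = 11.20.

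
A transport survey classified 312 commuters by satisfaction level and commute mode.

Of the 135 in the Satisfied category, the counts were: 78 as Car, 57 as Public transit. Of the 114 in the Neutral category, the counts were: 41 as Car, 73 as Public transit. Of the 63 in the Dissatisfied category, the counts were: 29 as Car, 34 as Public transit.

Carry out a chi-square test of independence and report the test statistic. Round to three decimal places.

11.857

Row totals: 135, 114, 63. Column totals: 148, 164. Grand total N = 312.
Expected counts (row total × column total / N):
  Satisfied, Car: 135×148/312 = 64.0385
  Satisfied, Public transit: 135×164/312 = 70.9615
  Neutral, Car: 114×148/312 = 54.0769
  Neutral, Public transit: 114×164/312 = 59.9231
  Dissatisfied, Car: 63×148/312 = 29.8846
  Dissatisfied, Public transit: 63×164/312 = 33.1154
Contributions (O − E)²/E:
  (78 − 64.0385)²/64.0385 = 3.0438
  (57 − 70.9615)²/70.9615 = 2.7469
  (41 − 54.0769)²/54.0769 = 3.1623
  (73 − 59.9231)²/59.9231 = 2.8537
  (29 − 29.8846)²/29.8846 = 0.0262
  (34 − 33.1154)²/33.1154 = 0.0236
χ² = 3.0438 + 2.7469 + 3.1623 + 2.8537 + 0.0262 + 0.0236 = 11.857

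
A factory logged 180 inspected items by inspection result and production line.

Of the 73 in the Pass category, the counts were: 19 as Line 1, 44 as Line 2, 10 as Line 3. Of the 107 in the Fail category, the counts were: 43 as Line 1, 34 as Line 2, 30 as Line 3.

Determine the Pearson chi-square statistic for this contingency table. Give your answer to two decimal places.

14.67

Row totals: 73, 107. Column totals: 62, 78, 40. Grand total N = 180.
Expected counts (row total × column total / N):
  Pass, Line 1: 73×62/180 = 25.144
  Pass, Line 2: 73×78/180 = 31.633
  Pass, Line 3: 73×40/180 = 16.222
  Fail, Line 1: 107×62/180 = 36.856
  Fail, Line 2: 107×78/180 = 46.367
  Fail, Line 3: 107×40/180 = 23.778
Contributions (O − E)²/E:
  (19 − 25.144)²/25.144 = 1.5013
  (44 − 31.633)²/31.633 = 4.8349
  (10 − 16.222)²/16.222 = 2.3865
  (43 − 36.856)²/36.856 = 1.0242
  (34 − 46.367)²/46.367 = 3.2985
  (30 − 23.778)²/23.778 = 1.6281
χ² = 1.5013 + 4.8349 + 2.3865 + 1.0242 + 3.2985 + 1.6281 = 14.67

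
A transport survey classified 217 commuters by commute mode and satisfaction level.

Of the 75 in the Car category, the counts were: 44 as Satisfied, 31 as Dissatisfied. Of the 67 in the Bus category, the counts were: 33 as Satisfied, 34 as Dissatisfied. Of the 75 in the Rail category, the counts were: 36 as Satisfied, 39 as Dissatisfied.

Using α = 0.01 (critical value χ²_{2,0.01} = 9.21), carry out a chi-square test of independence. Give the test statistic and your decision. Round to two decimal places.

Row totals: 75, 67, 75. Column totals: 113, 104. Grand total N = 217.
Expected counts (row total × column total / N):
  Car, Satisfied: 75×113/217 = 39.055
  Car, Dissatisfied: 75×104/217 = 35.945
  Bus, Satisfied: 67×113/217 = 34.889
  Bus, Dissatisfied: 67×104/217 = 32.111
  Rail, Satisfied: 75×113/217 = 39.055
  Rail, Dissatisfied: 75×104/217 = 35.945
Contributions (O − E)²/E:
  (44 − 39.055)²/39.055 = 0.6261
  (31 − 35.945)²/35.945 = 0.6803
  (33 − 34.889)²/34.889 = 0.1023
  (34 − 32.111)²/32.111 = 0.1111
  (36 − 39.055)²/39.055 = 0.2390
  (39 − 35.945)²/35.945 = 0.2596
χ² = 0.6261 + 0.6803 + 0.1023 + 0.1111 + 0.2390 + 0.2596 = 2.02
df = (3−1)(2−1) = 2. Since 2.02 < 9.21, fail to reject the null hypothesis of independence at α = 0.01.

2.02; fail to reject H₀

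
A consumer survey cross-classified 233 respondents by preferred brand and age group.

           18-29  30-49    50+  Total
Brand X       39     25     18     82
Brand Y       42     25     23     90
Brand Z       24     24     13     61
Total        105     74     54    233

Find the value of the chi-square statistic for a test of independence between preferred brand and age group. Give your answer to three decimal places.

Grand total N = 233.
Expected counts (row total × column total / N):
  Brand X, 18-29: 82×105/233 = 36.9528
  Brand X, 30-49: 82×74/233 = 26.0429
  Brand X, 50+: 82×54/233 = 19.0043
  Brand Y, 18-29: 90×105/233 = 40.5579
  Brand Y, 30-49: 90×74/233 = 28.5837
  Brand Y, 50+: 90×54/233 = 20.8584
  Brand Z, 18-29: 61×105/233 = 27.4893
  Brand Z, 30-49: 61×74/233 = 19.3734
  Brand Z, 50+: 61×54/233 = 14.1373
Contributions (O − E)²/E:
  (39 − 36.9528)²/36.9528 = 0.1134
  (25 − 26.0429)²/26.0429 = 0.0418
  (18 − 19.0043)²/19.0043 = 0.0531
  (42 − 40.5579)²/40.5579 = 0.0513
  (25 − 28.5837)²/28.5837 = 0.4493
  (23 − 20.8584)²/20.8584 = 0.2199
  (24 − 27.4893)²/27.4893 = 0.4429
  (24 − 19.3734)²/19.3734 = 1.1049
  (13 − 14.1373)²/14.1373 = 0.0915
χ² = 0.1134 + 0.0418 + 0.0531 + 0.0513 + 0.4493 + 0.2199 + 0.4429 + 1.1049 + 0.0915 = 2.568

2.568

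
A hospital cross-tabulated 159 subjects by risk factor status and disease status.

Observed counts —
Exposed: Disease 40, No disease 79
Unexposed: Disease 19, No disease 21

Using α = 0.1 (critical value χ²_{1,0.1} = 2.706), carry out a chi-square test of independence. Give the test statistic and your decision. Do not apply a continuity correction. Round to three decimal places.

2.474; fail to reject H₀

Row totals: 119, 40. Column totals: 59, 100. Grand total N = 159.
Expected counts (row total × column total / N):
  Exposed, Disease: 119×59/159 = 44.1572
  Exposed, No disease: 119×100/159 = 74.8428
  Unexposed, Disease: 40×59/159 = 14.8428
  Unexposed, No disease: 40×100/159 = 25.1572
Contributions (O − E)²/E:
  (40 − 44.1572)²/44.1572 = 0.3914
  (79 − 74.8428)²/74.8428 = 0.2309
  (19 − 14.8428)²/14.8428 = 1.1644
  (21 − 25.1572)²/25.1572 = 0.6870
χ² = 0.3914 + 0.2309 + 1.1644 + 0.6870 = 2.474
df = (2−1)(2−1) = 1. Since 2.474 < 2.706, fail to reject the null hypothesis of independence at α = 0.1.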